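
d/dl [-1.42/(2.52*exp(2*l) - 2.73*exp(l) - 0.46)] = (7.1568*exp(l) - 3.8766)*exp(l)/(-2.52*exp(2*l) + 2.73*exp(l) + 0.46)^2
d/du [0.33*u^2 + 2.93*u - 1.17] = 0.66*u + 2.93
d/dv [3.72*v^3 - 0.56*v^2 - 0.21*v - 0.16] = 11.16*v^2 - 1.12*v - 0.21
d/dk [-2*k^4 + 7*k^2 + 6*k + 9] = -8*k^3 + 14*k + 6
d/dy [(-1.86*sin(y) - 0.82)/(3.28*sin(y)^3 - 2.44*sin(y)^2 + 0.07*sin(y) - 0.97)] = (12.2016*sin(y)^3 + 3.5304*sin(y)^2 - 4.0016*sin(y) + 1.8616)*cos(y)/(10.7584*sin(y)^6 - 16.0064*sin(y)^5 + 6.4128*sin(y)^4 - 6.7048*sin(y)^3 + 4.7385*sin(y)^2 - 0.1358*sin(y) + 0.9409)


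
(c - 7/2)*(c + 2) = c^2 - 3*c/2 - 7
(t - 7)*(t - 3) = t^2 - 10*t + 21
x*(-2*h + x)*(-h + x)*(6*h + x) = 12*h^3*x - 16*h^2*x^2 + 3*h*x^3 + x^4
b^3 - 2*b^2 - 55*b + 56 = (b - 8)*(b - 1)*(b + 7)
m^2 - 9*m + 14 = (m - 7)*(m - 2)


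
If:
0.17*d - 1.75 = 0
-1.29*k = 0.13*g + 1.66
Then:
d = 10.29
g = -9.92307692307692*k - 12.7692307692308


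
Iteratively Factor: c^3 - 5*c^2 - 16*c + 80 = (c - 5)*(c^2 - 16) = (c - 5)*(c - 4)*(c + 4)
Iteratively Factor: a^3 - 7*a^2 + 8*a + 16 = (a - 4)*(a^2 - 3*a - 4) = (a - 4)^2*(a + 1)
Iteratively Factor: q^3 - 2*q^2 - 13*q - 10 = (q + 2)*(q^2 - 4*q - 5) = (q + 1)*(q + 2)*(q - 5)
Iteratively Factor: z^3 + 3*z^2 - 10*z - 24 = (z - 3)*(z^2 + 6*z + 8) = (z - 3)*(z + 2)*(z + 4)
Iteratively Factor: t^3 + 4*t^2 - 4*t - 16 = (t - 2)*(t^2 + 6*t + 8) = (t - 2)*(t + 2)*(t + 4)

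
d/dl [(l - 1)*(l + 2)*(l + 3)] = 3*l^2 + 8*l + 1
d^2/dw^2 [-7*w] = 0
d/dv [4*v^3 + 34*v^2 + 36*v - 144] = 12*v^2 + 68*v + 36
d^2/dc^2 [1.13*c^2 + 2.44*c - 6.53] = 2.26000000000000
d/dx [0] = 0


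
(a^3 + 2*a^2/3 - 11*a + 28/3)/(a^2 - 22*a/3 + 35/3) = (a^2 + 3*a - 4)/(a - 5)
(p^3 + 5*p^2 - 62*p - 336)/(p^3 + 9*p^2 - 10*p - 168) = (p - 8)/(p - 4)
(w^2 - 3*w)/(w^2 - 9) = w/(w + 3)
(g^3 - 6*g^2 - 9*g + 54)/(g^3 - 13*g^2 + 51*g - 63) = (g^2 - 3*g - 18)/(g^2 - 10*g + 21)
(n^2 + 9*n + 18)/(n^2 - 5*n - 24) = (n + 6)/(n - 8)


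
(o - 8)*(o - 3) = o^2 - 11*o + 24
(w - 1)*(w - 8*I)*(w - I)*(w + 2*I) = w^4 - w^3 - 7*I*w^3 + 10*w^2 + 7*I*w^2 - 10*w - 16*I*w + 16*I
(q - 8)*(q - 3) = q^2 - 11*q + 24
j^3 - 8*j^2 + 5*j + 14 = (j - 7)*(j - 2)*(j + 1)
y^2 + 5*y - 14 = (y - 2)*(y + 7)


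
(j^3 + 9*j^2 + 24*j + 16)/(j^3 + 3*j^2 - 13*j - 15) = (j^2 + 8*j + 16)/(j^2 + 2*j - 15)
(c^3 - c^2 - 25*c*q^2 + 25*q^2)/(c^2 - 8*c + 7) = (c^2 - 25*q^2)/(c - 7)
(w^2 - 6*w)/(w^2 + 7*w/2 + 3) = 2*w*(w - 6)/(2*w^2 + 7*w + 6)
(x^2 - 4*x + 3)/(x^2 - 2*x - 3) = (x - 1)/(x + 1)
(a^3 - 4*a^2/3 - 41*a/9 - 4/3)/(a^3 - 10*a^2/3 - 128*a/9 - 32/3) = (3*a^2 - 8*a - 3)/(3*a^2 - 14*a - 24)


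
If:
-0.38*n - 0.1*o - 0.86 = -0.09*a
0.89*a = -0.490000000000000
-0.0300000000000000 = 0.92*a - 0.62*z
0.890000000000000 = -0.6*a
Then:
No Solution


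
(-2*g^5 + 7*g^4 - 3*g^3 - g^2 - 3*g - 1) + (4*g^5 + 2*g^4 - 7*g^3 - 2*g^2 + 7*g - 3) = 2*g^5 + 9*g^4 - 10*g^3 - 3*g^2 + 4*g - 4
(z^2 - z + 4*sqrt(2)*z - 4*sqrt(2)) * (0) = 0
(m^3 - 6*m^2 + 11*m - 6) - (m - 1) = m^3 - 6*m^2 + 10*m - 5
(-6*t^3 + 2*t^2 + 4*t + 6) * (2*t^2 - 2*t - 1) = -12*t^5 + 16*t^4 + 10*t^3 + 2*t^2 - 16*t - 6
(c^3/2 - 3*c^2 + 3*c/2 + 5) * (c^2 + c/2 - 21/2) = c^5/2 - 11*c^4/4 - 21*c^3/4 + 149*c^2/4 - 53*c/4 - 105/2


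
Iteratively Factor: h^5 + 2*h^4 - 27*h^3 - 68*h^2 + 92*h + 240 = (h + 4)*(h^4 - 2*h^3 - 19*h^2 + 8*h + 60) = (h + 2)*(h + 4)*(h^3 - 4*h^2 - 11*h + 30) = (h - 2)*(h + 2)*(h + 4)*(h^2 - 2*h - 15) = (h - 5)*(h - 2)*(h + 2)*(h + 4)*(h + 3)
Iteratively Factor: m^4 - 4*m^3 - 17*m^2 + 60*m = (m + 4)*(m^3 - 8*m^2 + 15*m) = (m - 3)*(m + 4)*(m^2 - 5*m) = m*(m - 3)*(m + 4)*(m - 5)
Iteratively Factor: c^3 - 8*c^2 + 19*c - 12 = (c - 4)*(c^2 - 4*c + 3) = (c - 4)*(c - 3)*(c - 1)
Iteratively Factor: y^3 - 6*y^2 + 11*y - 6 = (y - 2)*(y^2 - 4*y + 3) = (y - 3)*(y - 2)*(y - 1)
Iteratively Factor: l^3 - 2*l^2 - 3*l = (l + 1)*(l^2 - 3*l) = (l - 3)*(l + 1)*(l)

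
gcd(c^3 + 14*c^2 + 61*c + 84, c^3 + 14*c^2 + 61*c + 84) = c^3 + 14*c^2 + 61*c + 84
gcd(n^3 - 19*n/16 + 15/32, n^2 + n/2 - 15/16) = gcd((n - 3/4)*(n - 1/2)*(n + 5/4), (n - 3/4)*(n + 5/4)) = n^2 + n/2 - 15/16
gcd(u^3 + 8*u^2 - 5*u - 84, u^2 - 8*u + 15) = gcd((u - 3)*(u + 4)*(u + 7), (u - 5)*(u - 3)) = u - 3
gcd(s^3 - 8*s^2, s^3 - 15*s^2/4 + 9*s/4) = s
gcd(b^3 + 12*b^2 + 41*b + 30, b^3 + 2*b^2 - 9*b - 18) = 1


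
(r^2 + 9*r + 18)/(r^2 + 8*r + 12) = (r + 3)/(r + 2)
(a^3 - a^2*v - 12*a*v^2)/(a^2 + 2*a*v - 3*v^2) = a*(-a + 4*v)/(-a + v)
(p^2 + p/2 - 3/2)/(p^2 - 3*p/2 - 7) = (-2*p^2 - p + 3)/(-2*p^2 + 3*p + 14)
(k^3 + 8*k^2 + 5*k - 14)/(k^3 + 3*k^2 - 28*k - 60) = (k^2 + 6*k - 7)/(k^2 + k - 30)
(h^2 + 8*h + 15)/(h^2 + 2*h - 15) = (h + 3)/(h - 3)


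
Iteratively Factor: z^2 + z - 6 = (z + 3)*(z - 2)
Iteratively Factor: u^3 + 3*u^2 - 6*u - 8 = (u - 2)*(u^2 + 5*u + 4) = (u - 2)*(u + 1)*(u + 4)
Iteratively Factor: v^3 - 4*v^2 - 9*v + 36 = (v + 3)*(v^2 - 7*v + 12) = (v - 3)*(v + 3)*(v - 4)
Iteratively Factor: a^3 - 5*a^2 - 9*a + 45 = (a - 5)*(a^2 - 9) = (a - 5)*(a - 3)*(a + 3)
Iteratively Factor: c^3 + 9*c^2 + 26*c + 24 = (c + 2)*(c^2 + 7*c + 12) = (c + 2)*(c + 3)*(c + 4)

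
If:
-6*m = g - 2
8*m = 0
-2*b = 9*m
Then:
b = 0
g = 2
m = 0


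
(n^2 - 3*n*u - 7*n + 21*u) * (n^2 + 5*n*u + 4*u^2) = n^4 + 2*n^3*u - 7*n^3 - 11*n^2*u^2 - 14*n^2*u - 12*n*u^3 + 77*n*u^2 + 84*u^3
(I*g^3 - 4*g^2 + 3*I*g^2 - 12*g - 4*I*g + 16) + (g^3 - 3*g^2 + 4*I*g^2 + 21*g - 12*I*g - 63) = g^3 + I*g^3 - 7*g^2 + 7*I*g^2 + 9*g - 16*I*g - 47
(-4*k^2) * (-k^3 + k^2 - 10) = 4*k^5 - 4*k^4 + 40*k^2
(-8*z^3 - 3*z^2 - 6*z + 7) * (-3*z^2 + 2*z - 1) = 24*z^5 - 7*z^4 + 20*z^3 - 30*z^2 + 20*z - 7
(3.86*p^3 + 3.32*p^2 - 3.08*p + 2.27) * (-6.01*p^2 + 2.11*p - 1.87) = -23.1986*p^5 - 11.8086*p^4 + 18.2978*p^3 - 26.3499*p^2 + 10.5493*p - 4.2449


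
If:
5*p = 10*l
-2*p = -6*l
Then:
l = 0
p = 0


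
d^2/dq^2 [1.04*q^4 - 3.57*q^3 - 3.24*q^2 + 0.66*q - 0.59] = 12.48*q^2 - 21.42*q - 6.48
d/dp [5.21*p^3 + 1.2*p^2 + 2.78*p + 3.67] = 15.63*p^2 + 2.4*p + 2.78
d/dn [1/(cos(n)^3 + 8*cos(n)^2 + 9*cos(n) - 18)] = (3*cos(n)^2 + 16*cos(n) + 9)*sin(n)/(cos(n)^3 + 8*cos(n)^2 + 9*cos(n) - 18)^2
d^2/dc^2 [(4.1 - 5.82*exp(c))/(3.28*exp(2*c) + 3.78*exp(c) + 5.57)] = (-62.613888*exp(4*c) + 248.596448*exp(3*c) + 790.474752*exp(2*c) - 118.501228*exp(c) - 266.888778)*exp(c)/(35.287552*exp(6*c) + 122.000256*exp(5*c) + 320.37072*exp(4*c) + 468.36468*exp(3*c) + 544.04418*exp(2*c) + 351.822366*exp(c) + 172.808693)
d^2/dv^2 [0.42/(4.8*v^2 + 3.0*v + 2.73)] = (-19.3536*v^2 - 12.096*v + 0.42*(9.6*v + 3.0)*(19.2*v + 6.0) - 11.00736)/(4.8*v^2 + 3.0*v + 2.73)^3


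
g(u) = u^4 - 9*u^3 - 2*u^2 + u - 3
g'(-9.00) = -5066.00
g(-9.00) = 12948.00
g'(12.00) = 2977.00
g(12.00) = 4905.00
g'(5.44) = -175.83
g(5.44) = -629.87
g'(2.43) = -110.76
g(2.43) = -106.65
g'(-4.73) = -1007.44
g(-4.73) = 1400.49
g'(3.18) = -156.13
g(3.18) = -207.20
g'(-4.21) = -759.18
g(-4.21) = 943.05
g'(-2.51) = -222.32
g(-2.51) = 163.90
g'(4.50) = -199.25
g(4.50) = -449.06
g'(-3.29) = -420.54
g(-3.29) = 409.72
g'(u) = 4*u^3 - 27*u^2 - 4*u + 1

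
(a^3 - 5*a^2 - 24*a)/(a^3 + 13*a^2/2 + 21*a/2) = 2*(a - 8)/(2*a + 7)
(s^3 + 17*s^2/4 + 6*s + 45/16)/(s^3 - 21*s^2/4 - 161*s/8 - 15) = (s + 3/2)/(s - 8)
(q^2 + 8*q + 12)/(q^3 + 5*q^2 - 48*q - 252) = (q + 2)/(q^2 - q - 42)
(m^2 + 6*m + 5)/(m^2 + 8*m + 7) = (m + 5)/(m + 7)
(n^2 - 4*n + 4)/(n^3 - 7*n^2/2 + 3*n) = 2*(n - 2)/(n*(2*n - 3))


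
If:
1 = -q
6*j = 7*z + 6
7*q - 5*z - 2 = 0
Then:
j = -11/10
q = -1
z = -9/5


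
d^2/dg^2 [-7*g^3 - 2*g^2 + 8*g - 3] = -42*g - 4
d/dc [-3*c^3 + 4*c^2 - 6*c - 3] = -9*c^2 + 8*c - 6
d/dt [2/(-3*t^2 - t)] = 2*(6*t + 1)/(t^2*(3*t + 1)^2)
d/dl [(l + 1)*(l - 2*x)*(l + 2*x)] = 3*l^2 + 2*l - 4*x^2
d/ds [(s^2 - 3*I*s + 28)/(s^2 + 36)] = (3*I*s^2 + 16*s - 108*I)/(s^4 + 72*s^2 + 1296)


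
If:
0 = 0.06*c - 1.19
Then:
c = 19.83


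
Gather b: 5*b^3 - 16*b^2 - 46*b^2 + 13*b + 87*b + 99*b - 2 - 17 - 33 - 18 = 5*b^3 - 62*b^2 + 199*b - 70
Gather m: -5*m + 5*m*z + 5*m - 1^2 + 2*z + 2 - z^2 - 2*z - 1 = 5*m*z - z^2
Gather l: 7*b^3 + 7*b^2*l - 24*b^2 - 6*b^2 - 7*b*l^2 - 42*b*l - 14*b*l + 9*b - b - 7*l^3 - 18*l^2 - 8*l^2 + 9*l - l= 7*b^3 - 30*b^2 + 8*b - 7*l^3 + l^2*(-7*b - 26) + l*(7*b^2 - 56*b + 8)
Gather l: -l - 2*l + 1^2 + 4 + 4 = 9 - 3*l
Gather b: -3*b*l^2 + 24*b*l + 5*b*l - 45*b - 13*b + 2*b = b*(-3*l^2 + 29*l - 56)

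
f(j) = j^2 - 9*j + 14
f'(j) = 2*j - 9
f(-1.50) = 29.75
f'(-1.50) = -12.00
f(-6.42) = 113.00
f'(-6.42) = -21.84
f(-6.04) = 104.84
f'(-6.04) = -21.08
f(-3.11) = 51.66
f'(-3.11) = -15.22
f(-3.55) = 58.55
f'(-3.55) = -16.10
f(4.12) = -6.11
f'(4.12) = -0.76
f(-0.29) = 16.69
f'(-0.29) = -9.58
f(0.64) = 8.65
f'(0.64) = -7.72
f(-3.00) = 50.00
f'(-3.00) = -15.00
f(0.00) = 14.00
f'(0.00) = -9.00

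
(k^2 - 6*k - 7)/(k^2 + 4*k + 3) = (k - 7)/(k + 3)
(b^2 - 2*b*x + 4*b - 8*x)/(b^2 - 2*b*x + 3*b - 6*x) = (b + 4)/(b + 3)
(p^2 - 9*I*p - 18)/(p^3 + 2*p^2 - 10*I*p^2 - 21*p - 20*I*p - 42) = (p - 6*I)/(p^2 + p*(2 - 7*I) - 14*I)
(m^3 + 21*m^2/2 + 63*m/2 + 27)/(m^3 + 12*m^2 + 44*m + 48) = (2*m^2 + 9*m + 9)/(2*(m^2 + 6*m + 8))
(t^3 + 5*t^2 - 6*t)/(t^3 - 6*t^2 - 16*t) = (-t^2 - 5*t + 6)/(-t^2 + 6*t + 16)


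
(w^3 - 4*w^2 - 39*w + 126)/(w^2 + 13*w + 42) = (w^2 - 10*w + 21)/(w + 7)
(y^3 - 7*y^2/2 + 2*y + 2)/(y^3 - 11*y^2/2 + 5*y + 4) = (y - 2)/(y - 4)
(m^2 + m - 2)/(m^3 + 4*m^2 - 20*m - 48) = (m - 1)/(m^2 + 2*m - 24)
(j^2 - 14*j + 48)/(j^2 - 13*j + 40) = (j - 6)/(j - 5)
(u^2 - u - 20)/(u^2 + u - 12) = (u - 5)/(u - 3)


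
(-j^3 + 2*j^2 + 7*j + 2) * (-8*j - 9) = 8*j^4 - 7*j^3 - 74*j^2 - 79*j - 18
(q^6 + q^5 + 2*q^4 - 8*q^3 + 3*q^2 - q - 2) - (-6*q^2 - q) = q^6 + q^5 + 2*q^4 - 8*q^3 + 9*q^2 - 2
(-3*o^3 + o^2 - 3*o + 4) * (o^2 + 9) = -3*o^5 + o^4 - 30*o^3 + 13*o^2 - 27*o + 36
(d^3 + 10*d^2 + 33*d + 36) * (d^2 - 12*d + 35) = d^5 - 2*d^4 - 52*d^3 - 10*d^2 + 723*d + 1260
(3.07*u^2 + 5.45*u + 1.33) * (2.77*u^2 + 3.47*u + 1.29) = 8.5039*u^4 + 25.7494*u^3 + 26.5559*u^2 + 11.6456*u + 1.7157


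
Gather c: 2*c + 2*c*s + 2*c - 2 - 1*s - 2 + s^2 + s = c*(2*s + 4) + s^2 - 4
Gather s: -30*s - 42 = -30*s - 42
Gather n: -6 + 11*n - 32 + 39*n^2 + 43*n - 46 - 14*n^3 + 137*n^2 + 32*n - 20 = -14*n^3 + 176*n^2 + 86*n - 104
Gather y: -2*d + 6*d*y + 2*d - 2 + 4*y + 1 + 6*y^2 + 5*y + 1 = 6*y^2 + y*(6*d + 9)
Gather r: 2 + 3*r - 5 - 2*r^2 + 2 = -2*r^2 + 3*r - 1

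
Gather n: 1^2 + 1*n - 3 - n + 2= 0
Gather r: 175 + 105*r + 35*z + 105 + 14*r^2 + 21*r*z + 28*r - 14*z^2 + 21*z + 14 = 14*r^2 + r*(21*z + 133) - 14*z^2 + 56*z + 294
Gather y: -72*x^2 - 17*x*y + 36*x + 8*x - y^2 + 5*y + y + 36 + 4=-72*x^2 + 44*x - y^2 + y*(6 - 17*x) + 40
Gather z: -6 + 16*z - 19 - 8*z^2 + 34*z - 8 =-8*z^2 + 50*z - 33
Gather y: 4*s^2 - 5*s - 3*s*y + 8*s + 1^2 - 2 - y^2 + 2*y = 4*s^2 + 3*s - y^2 + y*(2 - 3*s) - 1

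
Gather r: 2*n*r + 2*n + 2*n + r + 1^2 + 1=4*n + r*(2*n + 1) + 2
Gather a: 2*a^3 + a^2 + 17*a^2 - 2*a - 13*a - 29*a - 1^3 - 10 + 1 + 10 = 2*a^3 + 18*a^2 - 44*a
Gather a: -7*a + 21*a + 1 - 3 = 14*a - 2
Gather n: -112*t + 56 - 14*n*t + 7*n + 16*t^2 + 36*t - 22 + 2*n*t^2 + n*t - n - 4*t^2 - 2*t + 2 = n*(2*t^2 - 13*t + 6) + 12*t^2 - 78*t + 36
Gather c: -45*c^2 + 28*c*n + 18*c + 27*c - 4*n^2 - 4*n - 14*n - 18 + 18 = -45*c^2 + c*(28*n + 45) - 4*n^2 - 18*n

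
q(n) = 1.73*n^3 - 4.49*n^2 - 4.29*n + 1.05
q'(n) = 5.19*n^2 - 8.98*n - 4.29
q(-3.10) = -80.34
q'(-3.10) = 73.42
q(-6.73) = -700.78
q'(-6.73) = 291.22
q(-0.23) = 1.78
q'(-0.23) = -1.95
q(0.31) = -0.66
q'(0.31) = -6.58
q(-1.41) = -6.68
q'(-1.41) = 18.69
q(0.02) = 0.96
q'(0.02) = -4.47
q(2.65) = -9.65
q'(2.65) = 8.36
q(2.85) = -7.60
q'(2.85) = 12.27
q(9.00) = 859.92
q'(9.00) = 335.28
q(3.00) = -5.52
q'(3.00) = 15.48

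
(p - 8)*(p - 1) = p^2 - 9*p + 8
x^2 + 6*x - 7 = (x - 1)*(x + 7)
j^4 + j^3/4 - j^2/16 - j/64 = j*(j - 1/4)*(j + 1/4)^2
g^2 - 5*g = g*(g - 5)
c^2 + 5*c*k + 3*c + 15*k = (c + 3)*(c + 5*k)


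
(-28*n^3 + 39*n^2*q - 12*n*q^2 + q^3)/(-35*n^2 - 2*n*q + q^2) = (4*n^2 - 5*n*q + q^2)/(5*n + q)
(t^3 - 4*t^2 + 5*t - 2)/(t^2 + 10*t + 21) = (t^3 - 4*t^2 + 5*t - 2)/(t^2 + 10*t + 21)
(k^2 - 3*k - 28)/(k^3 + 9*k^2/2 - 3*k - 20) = 2*(k - 7)/(2*k^2 + k - 10)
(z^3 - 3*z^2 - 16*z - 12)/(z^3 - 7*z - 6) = (z - 6)/(z - 3)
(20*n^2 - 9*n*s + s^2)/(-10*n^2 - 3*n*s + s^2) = (-4*n + s)/(2*n + s)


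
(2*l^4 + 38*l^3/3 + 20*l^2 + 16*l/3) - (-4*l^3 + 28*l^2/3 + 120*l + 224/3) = 2*l^4 + 50*l^3/3 + 32*l^2/3 - 344*l/3 - 224/3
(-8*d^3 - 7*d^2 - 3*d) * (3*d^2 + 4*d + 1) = -24*d^5 - 53*d^4 - 45*d^3 - 19*d^2 - 3*d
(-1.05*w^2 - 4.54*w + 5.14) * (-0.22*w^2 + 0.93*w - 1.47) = 0.231*w^4 + 0.0222999999999999*w^3 - 3.8095*w^2 + 11.454*w - 7.5558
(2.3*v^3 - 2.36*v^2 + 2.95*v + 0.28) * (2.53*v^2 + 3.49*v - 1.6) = 5.819*v^5 + 2.0562*v^4 - 4.4529*v^3 + 14.7799*v^2 - 3.7428*v - 0.448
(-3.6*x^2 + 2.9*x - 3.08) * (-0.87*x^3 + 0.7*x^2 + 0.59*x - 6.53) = 3.132*x^5 - 5.043*x^4 + 2.5856*x^3 + 23.063*x^2 - 20.7542*x + 20.1124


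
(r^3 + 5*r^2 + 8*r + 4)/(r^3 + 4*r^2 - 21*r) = (r^3 + 5*r^2 + 8*r + 4)/(r*(r^2 + 4*r - 21))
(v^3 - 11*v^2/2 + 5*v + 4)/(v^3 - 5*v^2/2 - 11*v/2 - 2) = (v - 2)/(v + 1)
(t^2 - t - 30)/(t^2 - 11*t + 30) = (t + 5)/(t - 5)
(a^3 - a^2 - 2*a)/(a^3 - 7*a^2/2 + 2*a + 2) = 2*a*(a + 1)/(2*a^2 - 3*a - 2)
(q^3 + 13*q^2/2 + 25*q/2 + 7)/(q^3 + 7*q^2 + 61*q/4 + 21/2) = 2*(q + 1)/(2*q + 3)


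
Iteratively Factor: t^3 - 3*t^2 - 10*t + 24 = (t - 2)*(t^2 - t - 12) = (t - 4)*(t - 2)*(t + 3)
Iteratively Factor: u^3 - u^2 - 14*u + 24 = (u - 3)*(u^2 + 2*u - 8) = (u - 3)*(u + 4)*(u - 2)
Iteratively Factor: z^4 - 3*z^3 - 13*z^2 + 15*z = (z - 1)*(z^3 - 2*z^2 - 15*z) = (z - 1)*(z + 3)*(z^2 - 5*z) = (z - 5)*(z - 1)*(z + 3)*(z)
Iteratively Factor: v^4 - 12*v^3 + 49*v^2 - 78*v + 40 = (v - 4)*(v^3 - 8*v^2 + 17*v - 10) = (v - 4)*(v - 2)*(v^2 - 6*v + 5) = (v - 4)*(v - 2)*(v - 1)*(v - 5)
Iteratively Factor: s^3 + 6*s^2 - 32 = (s + 4)*(s^2 + 2*s - 8) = (s - 2)*(s + 4)*(s + 4)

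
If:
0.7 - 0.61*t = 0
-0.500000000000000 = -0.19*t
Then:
No Solution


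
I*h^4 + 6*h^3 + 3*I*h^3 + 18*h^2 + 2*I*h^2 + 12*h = h*(h + 2)*(h - 6*I)*(I*h + I)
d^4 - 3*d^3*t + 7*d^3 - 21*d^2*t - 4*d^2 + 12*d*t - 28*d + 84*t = (d - 2)*(d + 2)*(d + 7)*(d - 3*t)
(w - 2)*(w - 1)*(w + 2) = w^3 - w^2 - 4*w + 4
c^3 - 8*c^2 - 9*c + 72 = (c - 8)*(c - 3)*(c + 3)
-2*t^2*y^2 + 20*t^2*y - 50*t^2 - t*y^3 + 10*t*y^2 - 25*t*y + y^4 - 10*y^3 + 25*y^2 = (-2*t + y)*(t + y)*(y - 5)^2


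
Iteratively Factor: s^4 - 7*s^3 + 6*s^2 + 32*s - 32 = (s - 4)*(s^3 - 3*s^2 - 6*s + 8) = (s - 4)*(s - 1)*(s^2 - 2*s - 8) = (s - 4)^2*(s - 1)*(s + 2)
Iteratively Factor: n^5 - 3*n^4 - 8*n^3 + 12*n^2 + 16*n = (n - 2)*(n^4 - n^3 - 10*n^2 - 8*n) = n*(n - 2)*(n^3 - n^2 - 10*n - 8) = n*(n - 2)*(n + 2)*(n^2 - 3*n - 4) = n*(n - 4)*(n - 2)*(n + 2)*(n + 1)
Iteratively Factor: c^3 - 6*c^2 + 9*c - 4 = (c - 4)*(c^2 - 2*c + 1) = (c - 4)*(c - 1)*(c - 1)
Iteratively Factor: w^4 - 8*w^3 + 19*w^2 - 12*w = (w - 3)*(w^3 - 5*w^2 + 4*w) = w*(w - 3)*(w^2 - 5*w + 4) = w*(w - 4)*(w - 3)*(w - 1)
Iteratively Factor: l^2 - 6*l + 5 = (l - 5)*(l - 1)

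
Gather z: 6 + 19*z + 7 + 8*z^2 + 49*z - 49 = 8*z^2 + 68*z - 36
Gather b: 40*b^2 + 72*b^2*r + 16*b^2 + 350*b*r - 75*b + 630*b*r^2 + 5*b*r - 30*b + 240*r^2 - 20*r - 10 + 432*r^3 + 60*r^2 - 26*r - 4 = b^2*(72*r + 56) + b*(630*r^2 + 355*r - 105) + 432*r^3 + 300*r^2 - 46*r - 14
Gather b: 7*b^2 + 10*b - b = 7*b^2 + 9*b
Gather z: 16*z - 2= 16*z - 2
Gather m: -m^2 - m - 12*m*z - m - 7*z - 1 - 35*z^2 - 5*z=-m^2 + m*(-12*z - 2) - 35*z^2 - 12*z - 1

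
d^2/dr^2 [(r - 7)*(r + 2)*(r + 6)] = 6*r + 2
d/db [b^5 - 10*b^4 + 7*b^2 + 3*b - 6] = 5*b^4 - 40*b^3 + 14*b + 3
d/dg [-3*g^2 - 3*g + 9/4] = -6*g - 3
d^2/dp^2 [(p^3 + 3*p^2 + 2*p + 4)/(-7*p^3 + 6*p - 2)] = 6*(-49*p^6 - 140*p^5 - 490*p^4 + 58*p^3 + 236*p^2 + 52*p - 60)/(343*p^9 - 882*p^7 + 294*p^6 + 756*p^5 - 504*p^4 - 132*p^3 + 216*p^2 - 72*p + 8)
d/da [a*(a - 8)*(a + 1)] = 3*a^2 - 14*a - 8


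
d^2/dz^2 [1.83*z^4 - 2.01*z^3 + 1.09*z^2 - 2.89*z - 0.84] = 21.96*z^2 - 12.06*z + 2.18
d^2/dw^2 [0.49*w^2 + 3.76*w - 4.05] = 0.980000000000000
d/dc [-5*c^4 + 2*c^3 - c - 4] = -20*c^3 + 6*c^2 - 1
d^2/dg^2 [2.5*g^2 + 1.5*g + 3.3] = 5.00000000000000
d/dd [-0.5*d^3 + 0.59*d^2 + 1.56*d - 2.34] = -1.5*d^2 + 1.18*d + 1.56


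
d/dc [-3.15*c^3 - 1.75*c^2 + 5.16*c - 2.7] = -9.45*c^2 - 3.5*c + 5.16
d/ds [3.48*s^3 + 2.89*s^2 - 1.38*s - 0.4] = 10.44*s^2 + 5.78*s - 1.38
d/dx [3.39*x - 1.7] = 3.39000000000000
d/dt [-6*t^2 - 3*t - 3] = -12*t - 3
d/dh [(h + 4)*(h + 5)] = 2*h + 9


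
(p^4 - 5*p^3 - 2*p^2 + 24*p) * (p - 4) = p^5 - 9*p^4 + 18*p^3 + 32*p^2 - 96*p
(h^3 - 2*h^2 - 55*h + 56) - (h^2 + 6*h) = h^3 - 3*h^2 - 61*h + 56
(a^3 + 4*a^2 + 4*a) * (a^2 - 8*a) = a^5 - 4*a^4 - 28*a^3 - 32*a^2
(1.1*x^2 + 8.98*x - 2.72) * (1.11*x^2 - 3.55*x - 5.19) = 1.221*x^4 + 6.0628*x^3 - 40.6072*x^2 - 36.9502*x + 14.1168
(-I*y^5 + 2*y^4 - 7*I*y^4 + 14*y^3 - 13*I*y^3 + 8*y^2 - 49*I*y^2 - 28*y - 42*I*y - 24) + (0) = -I*y^5 + 2*y^4 - 7*I*y^4 + 14*y^3 - 13*I*y^3 + 8*y^2 - 49*I*y^2 - 28*y - 42*I*y - 24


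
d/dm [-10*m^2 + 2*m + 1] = 2 - 20*m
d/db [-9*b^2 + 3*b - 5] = 3 - 18*b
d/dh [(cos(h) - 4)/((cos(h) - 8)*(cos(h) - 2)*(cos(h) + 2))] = 2*(cos(h)^3 - 10*cos(h)^2 + 32*cos(h) - 8)*sin(h)/((cos(h) - 8)^2*(cos(h) - 2)^2*(cos(h) + 2)^2)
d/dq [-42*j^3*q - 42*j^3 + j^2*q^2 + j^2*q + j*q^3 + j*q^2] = j*(-42*j^2 + 2*j*q + j + 3*q^2 + 2*q)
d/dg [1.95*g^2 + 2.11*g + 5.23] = 3.9*g + 2.11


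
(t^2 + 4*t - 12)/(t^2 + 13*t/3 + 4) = 3*(t^2 + 4*t - 12)/(3*t^2 + 13*t + 12)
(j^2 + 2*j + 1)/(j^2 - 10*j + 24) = (j^2 + 2*j + 1)/(j^2 - 10*j + 24)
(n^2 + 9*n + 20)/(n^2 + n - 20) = (n + 4)/(n - 4)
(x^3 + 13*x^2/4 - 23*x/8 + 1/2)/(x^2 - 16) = (8*x^2 - 6*x + 1)/(8*(x - 4))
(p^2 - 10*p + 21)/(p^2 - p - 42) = (p - 3)/(p + 6)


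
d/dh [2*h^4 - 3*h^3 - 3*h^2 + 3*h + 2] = 8*h^3 - 9*h^2 - 6*h + 3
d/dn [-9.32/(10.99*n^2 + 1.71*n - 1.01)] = (204.8536*n + 15.9372)/(10.99*n^2 + 1.71*n - 1.01)^2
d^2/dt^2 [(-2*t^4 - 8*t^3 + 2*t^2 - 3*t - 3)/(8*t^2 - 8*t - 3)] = 4*(-64*t^6 + 192*t^5 - 120*t^4 - 576*t^3 - 558*t^2 + 72*t - 87)/(512*t^6 - 1536*t^5 + 960*t^4 + 640*t^3 - 360*t^2 - 216*t - 27)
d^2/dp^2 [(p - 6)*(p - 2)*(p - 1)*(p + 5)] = 12*p^2 - 24*p - 50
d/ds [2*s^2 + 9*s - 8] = 4*s + 9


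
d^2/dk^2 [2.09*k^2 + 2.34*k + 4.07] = 4.18000000000000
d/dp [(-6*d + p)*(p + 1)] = -6*d + 2*p + 1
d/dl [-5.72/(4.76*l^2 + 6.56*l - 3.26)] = (54.4544*l + 37.5232)/(4.76*l^2 + 6.56*l - 3.26)^2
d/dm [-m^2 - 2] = -2*m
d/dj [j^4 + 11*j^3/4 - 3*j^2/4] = j*(16*j^2 + 33*j - 6)/4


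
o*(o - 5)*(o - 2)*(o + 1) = o^4 - 6*o^3 + 3*o^2 + 10*o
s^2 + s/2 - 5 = (s - 2)*(s + 5/2)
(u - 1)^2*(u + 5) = u^3 + 3*u^2 - 9*u + 5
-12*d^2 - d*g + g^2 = (-4*d + g)*(3*d + g)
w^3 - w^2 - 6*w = w*(w - 3)*(w + 2)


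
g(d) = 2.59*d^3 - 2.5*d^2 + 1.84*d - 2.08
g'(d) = 7.77*d^2 - 5.0*d + 1.84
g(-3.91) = -202.32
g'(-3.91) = 140.18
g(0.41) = -1.57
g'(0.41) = 1.10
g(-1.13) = -11.09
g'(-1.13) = 17.41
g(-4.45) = -288.01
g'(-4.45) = 177.96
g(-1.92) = -33.16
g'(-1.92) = 40.08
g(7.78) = 1080.57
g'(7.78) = 433.25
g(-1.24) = -13.14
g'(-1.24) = 19.99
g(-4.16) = -239.46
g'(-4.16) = 157.10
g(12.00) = 4135.52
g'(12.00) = 1060.72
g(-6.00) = -662.56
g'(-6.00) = 311.56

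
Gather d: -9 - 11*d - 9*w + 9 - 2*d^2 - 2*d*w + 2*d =-2*d^2 + d*(-2*w - 9) - 9*w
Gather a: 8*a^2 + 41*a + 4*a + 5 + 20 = 8*a^2 + 45*a + 25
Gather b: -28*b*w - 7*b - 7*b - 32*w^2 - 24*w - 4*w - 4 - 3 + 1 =b*(-28*w - 14) - 32*w^2 - 28*w - 6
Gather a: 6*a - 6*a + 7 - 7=0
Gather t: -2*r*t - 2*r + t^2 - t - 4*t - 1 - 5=-2*r + t^2 + t*(-2*r - 5) - 6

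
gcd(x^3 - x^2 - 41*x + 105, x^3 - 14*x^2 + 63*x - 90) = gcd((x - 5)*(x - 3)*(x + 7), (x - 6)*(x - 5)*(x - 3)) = x^2 - 8*x + 15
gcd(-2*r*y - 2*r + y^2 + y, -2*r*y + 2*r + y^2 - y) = -2*r + y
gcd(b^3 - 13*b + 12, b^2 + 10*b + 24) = b + 4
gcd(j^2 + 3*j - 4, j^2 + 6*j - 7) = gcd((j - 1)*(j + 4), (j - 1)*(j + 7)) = j - 1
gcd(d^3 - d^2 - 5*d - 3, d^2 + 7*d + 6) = d + 1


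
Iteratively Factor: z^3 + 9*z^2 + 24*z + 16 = (z + 4)*(z^2 + 5*z + 4) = (z + 1)*(z + 4)*(z + 4)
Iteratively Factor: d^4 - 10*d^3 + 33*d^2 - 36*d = (d)*(d^3 - 10*d^2 + 33*d - 36) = d*(d - 3)*(d^2 - 7*d + 12) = d*(d - 3)^2*(d - 4)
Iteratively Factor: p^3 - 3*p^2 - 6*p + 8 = (p - 4)*(p^2 + p - 2) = (p - 4)*(p - 1)*(p + 2)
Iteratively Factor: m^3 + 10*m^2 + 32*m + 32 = (m + 2)*(m^2 + 8*m + 16) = (m + 2)*(m + 4)*(m + 4)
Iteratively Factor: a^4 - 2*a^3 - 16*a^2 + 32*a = (a - 2)*(a^3 - 16*a) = a*(a - 2)*(a^2 - 16) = a*(a - 2)*(a + 4)*(a - 4)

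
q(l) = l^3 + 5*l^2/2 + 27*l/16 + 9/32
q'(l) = 3*l^2 + 5*l + 27/16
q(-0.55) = -0.06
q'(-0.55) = -0.16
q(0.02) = 0.32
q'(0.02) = 1.79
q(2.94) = 52.26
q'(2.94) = 42.32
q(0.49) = 1.83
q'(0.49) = 4.86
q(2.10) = 24.11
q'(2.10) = 25.42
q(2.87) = 49.36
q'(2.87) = 40.75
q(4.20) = 125.56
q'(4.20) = 75.61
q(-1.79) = -0.46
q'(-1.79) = 2.35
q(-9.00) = -541.41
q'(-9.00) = 199.69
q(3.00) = 54.84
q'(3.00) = 43.69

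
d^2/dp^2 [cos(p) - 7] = -cos(p)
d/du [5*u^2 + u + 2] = 10*u + 1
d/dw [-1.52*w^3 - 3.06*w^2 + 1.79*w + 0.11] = -4.56*w^2 - 6.12*w + 1.79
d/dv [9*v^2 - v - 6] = 18*v - 1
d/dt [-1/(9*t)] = 1/(9*t^2)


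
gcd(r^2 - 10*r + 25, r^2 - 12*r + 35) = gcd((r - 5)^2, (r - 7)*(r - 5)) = r - 5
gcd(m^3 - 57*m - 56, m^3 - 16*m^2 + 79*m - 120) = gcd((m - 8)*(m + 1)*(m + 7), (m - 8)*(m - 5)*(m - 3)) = m - 8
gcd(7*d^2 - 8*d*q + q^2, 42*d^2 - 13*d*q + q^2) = -7*d + q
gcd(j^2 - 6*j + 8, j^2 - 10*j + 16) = j - 2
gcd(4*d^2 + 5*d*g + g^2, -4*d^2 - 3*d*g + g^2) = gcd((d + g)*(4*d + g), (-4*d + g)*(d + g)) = d + g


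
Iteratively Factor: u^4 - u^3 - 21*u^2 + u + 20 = (u + 4)*(u^3 - 5*u^2 - u + 5) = (u - 1)*(u + 4)*(u^2 - 4*u - 5) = (u - 5)*(u - 1)*(u + 4)*(u + 1)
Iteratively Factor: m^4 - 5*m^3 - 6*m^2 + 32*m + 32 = (m + 2)*(m^3 - 7*m^2 + 8*m + 16) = (m + 1)*(m + 2)*(m^2 - 8*m + 16) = (m - 4)*(m + 1)*(m + 2)*(m - 4)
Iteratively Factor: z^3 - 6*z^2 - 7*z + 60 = (z - 5)*(z^2 - z - 12) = (z - 5)*(z - 4)*(z + 3)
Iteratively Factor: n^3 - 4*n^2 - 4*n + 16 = (n - 4)*(n^2 - 4) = (n - 4)*(n - 2)*(n + 2)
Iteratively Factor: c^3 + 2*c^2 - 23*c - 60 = (c + 4)*(c^2 - 2*c - 15) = (c + 3)*(c + 4)*(c - 5)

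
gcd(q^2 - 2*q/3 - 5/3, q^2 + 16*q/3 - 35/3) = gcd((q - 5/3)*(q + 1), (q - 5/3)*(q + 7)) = q - 5/3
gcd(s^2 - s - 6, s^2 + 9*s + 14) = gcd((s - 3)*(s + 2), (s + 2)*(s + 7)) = s + 2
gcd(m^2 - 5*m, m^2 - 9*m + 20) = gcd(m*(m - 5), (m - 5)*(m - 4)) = m - 5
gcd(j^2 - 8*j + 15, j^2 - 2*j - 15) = j - 5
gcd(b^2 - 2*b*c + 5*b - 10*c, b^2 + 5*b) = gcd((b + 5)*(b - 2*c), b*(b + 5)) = b + 5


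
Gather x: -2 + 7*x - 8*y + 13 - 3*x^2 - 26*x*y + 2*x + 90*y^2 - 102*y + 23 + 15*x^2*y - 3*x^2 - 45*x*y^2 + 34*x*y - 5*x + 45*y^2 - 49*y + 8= x^2*(15*y - 6) + x*(-45*y^2 + 8*y + 4) + 135*y^2 - 159*y + 42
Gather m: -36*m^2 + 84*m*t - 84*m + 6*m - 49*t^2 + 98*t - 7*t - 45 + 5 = -36*m^2 + m*(84*t - 78) - 49*t^2 + 91*t - 40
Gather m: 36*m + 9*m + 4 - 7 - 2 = 45*m - 5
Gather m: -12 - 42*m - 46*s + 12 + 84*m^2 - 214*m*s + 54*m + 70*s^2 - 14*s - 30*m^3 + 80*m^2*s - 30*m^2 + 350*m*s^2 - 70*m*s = -30*m^3 + m^2*(80*s + 54) + m*(350*s^2 - 284*s + 12) + 70*s^2 - 60*s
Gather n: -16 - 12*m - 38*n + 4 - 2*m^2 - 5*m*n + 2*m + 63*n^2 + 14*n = -2*m^2 - 10*m + 63*n^2 + n*(-5*m - 24) - 12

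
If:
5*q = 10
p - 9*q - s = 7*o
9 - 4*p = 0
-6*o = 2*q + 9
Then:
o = -13/6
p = 9/4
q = 2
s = -7/12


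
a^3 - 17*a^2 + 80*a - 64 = (a - 8)^2*(a - 1)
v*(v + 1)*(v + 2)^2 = v^4 + 5*v^3 + 8*v^2 + 4*v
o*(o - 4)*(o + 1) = o^3 - 3*o^2 - 4*o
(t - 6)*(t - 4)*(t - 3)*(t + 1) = t^4 - 12*t^3 + 41*t^2 - 18*t - 72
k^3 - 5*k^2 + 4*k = k*(k - 4)*(k - 1)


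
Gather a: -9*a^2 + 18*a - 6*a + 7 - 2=-9*a^2 + 12*a + 5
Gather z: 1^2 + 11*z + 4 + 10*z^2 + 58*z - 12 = 10*z^2 + 69*z - 7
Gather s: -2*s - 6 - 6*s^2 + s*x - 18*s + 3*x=-6*s^2 + s*(x - 20) + 3*x - 6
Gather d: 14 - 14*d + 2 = 16 - 14*d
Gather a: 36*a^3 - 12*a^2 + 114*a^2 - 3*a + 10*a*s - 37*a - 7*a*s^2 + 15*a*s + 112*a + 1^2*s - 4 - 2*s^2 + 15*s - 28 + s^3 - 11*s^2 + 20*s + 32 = 36*a^3 + 102*a^2 + a*(-7*s^2 + 25*s + 72) + s^3 - 13*s^2 + 36*s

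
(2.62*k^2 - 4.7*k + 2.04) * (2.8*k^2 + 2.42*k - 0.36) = 7.336*k^4 - 6.8196*k^3 - 6.6052*k^2 + 6.6288*k - 0.7344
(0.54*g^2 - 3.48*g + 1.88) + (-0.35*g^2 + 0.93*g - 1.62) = 0.19*g^2 - 2.55*g + 0.26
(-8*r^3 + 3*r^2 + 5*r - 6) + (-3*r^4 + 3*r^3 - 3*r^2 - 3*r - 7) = -3*r^4 - 5*r^3 + 2*r - 13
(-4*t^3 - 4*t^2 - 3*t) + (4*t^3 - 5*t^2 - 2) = -9*t^2 - 3*t - 2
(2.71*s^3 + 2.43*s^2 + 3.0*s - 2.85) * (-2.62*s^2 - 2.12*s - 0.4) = -7.1002*s^5 - 12.1118*s^4 - 14.0956*s^3 + 0.135*s^2 + 4.842*s + 1.14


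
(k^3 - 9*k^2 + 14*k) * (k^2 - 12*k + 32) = k^5 - 21*k^4 + 154*k^3 - 456*k^2 + 448*k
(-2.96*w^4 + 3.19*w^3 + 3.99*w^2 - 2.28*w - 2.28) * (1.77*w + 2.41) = -5.2392*w^5 - 1.4873*w^4 + 14.7502*w^3 + 5.5803*w^2 - 9.5304*w - 5.4948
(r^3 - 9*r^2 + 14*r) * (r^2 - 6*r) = r^5 - 15*r^4 + 68*r^3 - 84*r^2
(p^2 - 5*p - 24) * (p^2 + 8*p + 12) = p^4 + 3*p^3 - 52*p^2 - 252*p - 288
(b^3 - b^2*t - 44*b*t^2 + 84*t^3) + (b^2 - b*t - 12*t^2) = b^3 - b^2*t + b^2 - 44*b*t^2 - b*t + 84*t^3 - 12*t^2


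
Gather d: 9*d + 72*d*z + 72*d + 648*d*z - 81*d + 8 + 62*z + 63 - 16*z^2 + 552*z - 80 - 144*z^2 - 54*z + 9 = 720*d*z - 160*z^2 + 560*z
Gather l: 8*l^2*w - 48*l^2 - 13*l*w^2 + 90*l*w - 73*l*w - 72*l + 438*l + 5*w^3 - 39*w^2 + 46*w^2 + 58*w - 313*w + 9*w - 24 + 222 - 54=l^2*(8*w - 48) + l*(-13*w^2 + 17*w + 366) + 5*w^3 + 7*w^2 - 246*w + 144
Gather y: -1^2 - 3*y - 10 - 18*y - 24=-21*y - 35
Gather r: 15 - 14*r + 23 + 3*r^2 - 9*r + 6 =3*r^2 - 23*r + 44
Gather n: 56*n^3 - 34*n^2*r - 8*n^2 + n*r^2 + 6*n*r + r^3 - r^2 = 56*n^3 + n^2*(-34*r - 8) + n*(r^2 + 6*r) + r^3 - r^2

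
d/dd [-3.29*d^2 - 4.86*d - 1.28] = -6.58*d - 4.86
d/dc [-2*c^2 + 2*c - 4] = 2 - 4*c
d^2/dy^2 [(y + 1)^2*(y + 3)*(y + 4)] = 12*y^2 + 54*y + 54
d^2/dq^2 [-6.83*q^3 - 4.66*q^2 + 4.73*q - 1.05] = -40.98*q - 9.32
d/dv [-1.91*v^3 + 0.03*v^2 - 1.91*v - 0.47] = -5.73*v^2 + 0.06*v - 1.91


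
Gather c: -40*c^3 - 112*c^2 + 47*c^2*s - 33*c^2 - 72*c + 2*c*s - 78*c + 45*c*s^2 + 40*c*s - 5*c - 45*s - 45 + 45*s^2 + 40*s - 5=-40*c^3 + c^2*(47*s - 145) + c*(45*s^2 + 42*s - 155) + 45*s^2 - 5*s - 50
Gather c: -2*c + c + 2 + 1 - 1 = 2 - c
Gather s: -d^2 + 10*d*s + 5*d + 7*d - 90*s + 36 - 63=-d^2 + 12*d + s*(10*d - 90) - 27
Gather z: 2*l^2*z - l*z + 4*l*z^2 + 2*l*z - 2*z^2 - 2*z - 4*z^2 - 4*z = z^2*(4*l - 6) + z*(2*l^2 + l - 6)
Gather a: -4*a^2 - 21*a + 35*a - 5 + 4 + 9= -4*a^2 + 14*a + 8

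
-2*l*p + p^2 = p*(-2*l + p)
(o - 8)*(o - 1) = o^2 - 9*o + 8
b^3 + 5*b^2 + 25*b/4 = b*(b + 5/2)^2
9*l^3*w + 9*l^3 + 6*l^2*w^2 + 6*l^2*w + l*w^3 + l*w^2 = (3*l + w)^2*(l*w + l)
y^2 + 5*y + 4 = (y + 1)*(y + 4)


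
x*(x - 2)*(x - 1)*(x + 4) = x^4 + x^3 - 10*x^2 + 8*x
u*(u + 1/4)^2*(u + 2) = u^4 + 5*u^3/2 + 17*u^2/16 + u/8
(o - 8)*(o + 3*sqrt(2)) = o^2 - 8*o + 3*sqrt(2)*o - 24*sqrt(2)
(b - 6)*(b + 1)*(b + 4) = b^3 - b^2 - 26*b - 24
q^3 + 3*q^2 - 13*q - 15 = (q - 3)*(q + 1)*(q + 5)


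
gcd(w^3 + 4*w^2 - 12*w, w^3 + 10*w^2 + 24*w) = w^2 + 6*w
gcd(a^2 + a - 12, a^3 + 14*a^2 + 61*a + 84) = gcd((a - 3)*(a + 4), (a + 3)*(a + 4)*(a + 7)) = a + 4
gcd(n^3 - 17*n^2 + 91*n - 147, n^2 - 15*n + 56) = n - 7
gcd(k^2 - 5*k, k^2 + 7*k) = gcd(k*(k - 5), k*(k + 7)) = k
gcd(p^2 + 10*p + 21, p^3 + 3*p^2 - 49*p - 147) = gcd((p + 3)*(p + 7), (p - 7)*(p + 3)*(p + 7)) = p^2 + 10*p + 21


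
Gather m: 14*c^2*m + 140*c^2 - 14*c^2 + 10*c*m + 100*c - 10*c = 126*c^2 + 90*c + m*(14*c^2 + 10*c)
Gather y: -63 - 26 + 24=-65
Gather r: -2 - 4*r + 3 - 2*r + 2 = 3 - 6*r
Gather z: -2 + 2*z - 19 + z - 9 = 3*z - 30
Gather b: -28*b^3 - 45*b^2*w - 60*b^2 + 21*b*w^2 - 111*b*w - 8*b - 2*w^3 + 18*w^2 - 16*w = -28*b^3 + b^2*(-45*w - 60) + b*(21*w^2 - 111*w - 8) - 2*w^3 + 18*w^2 - 16*w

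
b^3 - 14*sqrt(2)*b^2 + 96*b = b*(b - 8*sqrt(2))*(b - 6*sqrt(2))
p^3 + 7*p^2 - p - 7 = (p - 1)*(p + 1)*(p + 7)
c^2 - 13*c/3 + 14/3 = (c - 7/3)*(c - 2)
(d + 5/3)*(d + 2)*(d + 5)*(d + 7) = d^4 + 47*d^3/3 + 247*d^2/3 + 505*d/3 + 350/3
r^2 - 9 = (r - 3)*(r + 3)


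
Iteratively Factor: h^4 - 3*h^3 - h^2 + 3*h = (h - 3)*(h^3 - h) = (h - 3)*(h - 1)*(h^2 + h) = (h - 3)*(h - 1)*(h + 1)*(h)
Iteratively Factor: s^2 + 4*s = (s)*(s + 4)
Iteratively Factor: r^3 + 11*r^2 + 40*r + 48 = (r + 4)*(r^2 + 7*r + 12) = (r + 3)*(r + 4)*(r + 4)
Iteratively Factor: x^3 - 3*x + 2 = (x + 2)*(x^2 - 2*x + 1) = (x - 1)*(x + 2)*(x - 1)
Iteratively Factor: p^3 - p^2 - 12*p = (p + 3)*(p^2 - 4*p) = (p - 4)*(p + 3)*(p)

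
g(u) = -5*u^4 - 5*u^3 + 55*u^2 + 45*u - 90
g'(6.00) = -4155.00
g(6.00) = -5400.00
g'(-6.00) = 3165.00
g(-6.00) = -3780.00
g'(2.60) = -121.92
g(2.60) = 82.43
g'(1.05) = 120.81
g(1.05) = 6.02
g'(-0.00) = 45.00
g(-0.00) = -90.00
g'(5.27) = -2719.16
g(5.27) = -2913.83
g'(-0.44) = -4.60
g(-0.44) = -98.91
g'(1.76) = 83.10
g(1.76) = 84.33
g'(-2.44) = -22.17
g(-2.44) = 23.06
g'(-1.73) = -86.64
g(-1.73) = -22.14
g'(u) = -20*u^3 - 15*u^2 + 110*u + 45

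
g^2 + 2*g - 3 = (g - 1)*(g + 3)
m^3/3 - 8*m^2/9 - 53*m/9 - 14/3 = (m/3 + 1/3)*(m - 6)*(m + 7/3)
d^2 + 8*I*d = d*(d + 8*I)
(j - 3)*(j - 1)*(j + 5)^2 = j^4 + 6*j^3 - 12*j^2 - 70*j + 75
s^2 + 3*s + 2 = (s + 1)*(s + 2)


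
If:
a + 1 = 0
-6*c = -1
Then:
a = -1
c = 1/6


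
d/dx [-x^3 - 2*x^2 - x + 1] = -3*x^2 - 4*x - 1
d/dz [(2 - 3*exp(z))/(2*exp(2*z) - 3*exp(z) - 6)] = ((3*exp(z) - 2)*(4*exp(z) - 3) - 6*exp(2*z) + 9*exp(z) + 18)*exp(z)/(-2*exp(2*z) + 3*exp(z) + 6)^2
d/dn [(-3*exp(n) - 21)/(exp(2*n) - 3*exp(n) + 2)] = 3*((exp(n) + 7)*(2*exp(n) - 3) - exp(2*n) + 3*exp(n) - 2)*exp(n)/(exp(2*n) - 3*exp(n) + 2)^2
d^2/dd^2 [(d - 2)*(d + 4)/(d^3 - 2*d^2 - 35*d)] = 2*(d^6 + 6*d^5 + 45*d^4 + 136*d^3 + 744*d^2 - 1680*d - 9800)/(d^3*(d^6 - 6*d^5 - 93*d^4 + 412*d^3 + 3255*d^2 - 7350*d - 42875))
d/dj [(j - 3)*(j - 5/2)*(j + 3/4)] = 3*j^2 - 19*j/2 + 27/8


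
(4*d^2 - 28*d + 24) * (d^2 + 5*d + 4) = 4*d^4 - 8*d^3 - 100*d^2 + 8*d + 96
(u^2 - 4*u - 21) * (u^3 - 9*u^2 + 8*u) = u^5 - 13*u^4 + 23*u^3 + 157*u^2 - 168*u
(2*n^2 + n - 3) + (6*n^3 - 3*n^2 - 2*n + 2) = 6*n^3 - n^2 - n - 1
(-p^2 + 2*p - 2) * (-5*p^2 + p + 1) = 5*p^4 - 11*p^3 + 11*p^2 - 2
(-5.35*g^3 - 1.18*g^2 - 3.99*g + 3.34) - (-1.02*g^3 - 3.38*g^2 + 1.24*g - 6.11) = -4.33*g^3 + 2.2*g^2 - 5.23*g + 9.45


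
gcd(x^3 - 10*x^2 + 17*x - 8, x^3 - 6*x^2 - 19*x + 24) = x^2 - 9*x + 8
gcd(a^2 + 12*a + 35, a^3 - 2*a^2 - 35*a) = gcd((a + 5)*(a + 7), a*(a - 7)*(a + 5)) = a + 5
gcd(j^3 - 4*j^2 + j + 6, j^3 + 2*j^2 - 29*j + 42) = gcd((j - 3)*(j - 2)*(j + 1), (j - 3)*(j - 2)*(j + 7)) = j^2 - 5*j + 6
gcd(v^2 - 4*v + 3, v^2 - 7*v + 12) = v - 3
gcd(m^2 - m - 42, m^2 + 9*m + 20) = 1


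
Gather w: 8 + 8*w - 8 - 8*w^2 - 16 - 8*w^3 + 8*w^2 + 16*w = -8*w^3 + 24*w - 16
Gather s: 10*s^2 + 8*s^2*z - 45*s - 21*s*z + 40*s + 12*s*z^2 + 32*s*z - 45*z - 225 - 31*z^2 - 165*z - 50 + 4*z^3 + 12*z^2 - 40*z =s^2*(8*z + 10) + s*(12*z^2 + 11*z - 5) + 4*z^3 - 19*z^2 - 250*z - 275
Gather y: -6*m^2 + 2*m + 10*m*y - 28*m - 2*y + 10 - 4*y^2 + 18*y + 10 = -6*m^2 - 26*m - 4*y^2 + y*(10*m + 16) + 20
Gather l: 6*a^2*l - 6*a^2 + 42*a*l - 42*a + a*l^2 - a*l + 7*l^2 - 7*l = -6*a^2 - 42*a + l^2*(a + 7) + l*(6*a^2 + 41*a - 7)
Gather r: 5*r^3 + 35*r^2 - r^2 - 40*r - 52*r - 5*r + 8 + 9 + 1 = 5*r^3 + 34*r^2 - 97*r + 18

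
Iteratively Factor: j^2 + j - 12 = (j + 4)*(j - 3)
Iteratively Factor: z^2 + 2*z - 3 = (z - 1)*(z + 3)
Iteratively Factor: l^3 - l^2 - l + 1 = (l - 1)*(l^2 - 1) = (l - 1)*(l + 1)*(l - 1)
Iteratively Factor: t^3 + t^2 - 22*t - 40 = (t - 5)*(t^2 + 6*t + 8) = (t - 5)*(t + 2)*(t + 4)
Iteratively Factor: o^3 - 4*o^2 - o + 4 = (o - 4)*(o^2 - 1) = (o - 4)*(o + 1)*(o - 1)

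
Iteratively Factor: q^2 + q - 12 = (q + 4)*(q - 3)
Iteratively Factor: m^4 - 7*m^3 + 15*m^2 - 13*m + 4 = (m - 1)*(m^3 - 6*m^2 + 9*m - 4) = (m - 1)^2*(m^2 - 5*m + 4) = (m - 1)^3*(m - 4)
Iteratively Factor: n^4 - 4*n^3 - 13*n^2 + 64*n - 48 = (n - 3)*(n^3 - n^2 - 16*n + 16) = (n - 4)*(n - 3)*(n^2 + 3*n - 4) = (n - 4)*(n - 3)*(n - 1)*(n + 4)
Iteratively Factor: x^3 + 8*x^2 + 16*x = (x + 4)*(x^2 + 4*x) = (x + 4)^2*(x)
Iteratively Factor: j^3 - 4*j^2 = (j)*(j^2 - 4*j) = j^2*(j - 4)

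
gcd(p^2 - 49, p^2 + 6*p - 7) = p + 7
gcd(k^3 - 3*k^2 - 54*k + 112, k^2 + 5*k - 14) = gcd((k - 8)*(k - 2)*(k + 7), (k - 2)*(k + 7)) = k^2 + 5*k - 14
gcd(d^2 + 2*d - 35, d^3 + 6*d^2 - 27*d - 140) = d^2 + 2*d - 35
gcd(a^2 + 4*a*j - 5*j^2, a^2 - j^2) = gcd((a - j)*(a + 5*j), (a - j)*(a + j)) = a - j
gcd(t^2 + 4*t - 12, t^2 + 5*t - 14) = t - 2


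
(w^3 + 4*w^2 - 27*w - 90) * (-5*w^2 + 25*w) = -5*w^5 + 5*w^4 + 235*w^3 - 225*w^2 - 2250*w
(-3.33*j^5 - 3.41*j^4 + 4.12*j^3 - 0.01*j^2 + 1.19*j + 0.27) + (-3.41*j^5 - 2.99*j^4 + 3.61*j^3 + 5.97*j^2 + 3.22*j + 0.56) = -6.74*j^5 - 6.4*j^4 + 7.73*j^3 + 5.96*j^2 + 4.41*j + 0.83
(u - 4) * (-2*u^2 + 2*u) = -2*u^3 + 10*u^2 - 8*u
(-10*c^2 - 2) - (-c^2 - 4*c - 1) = -9*c^2 + 4*c - 1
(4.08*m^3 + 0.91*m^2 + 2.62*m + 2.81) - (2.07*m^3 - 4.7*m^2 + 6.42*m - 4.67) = 2.01*m^3 + 5.61*m^2 - 3.8*m + 7.48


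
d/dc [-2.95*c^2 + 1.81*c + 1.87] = 1.81 - 5.9*c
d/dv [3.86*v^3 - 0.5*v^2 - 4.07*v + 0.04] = 11.58*v^2 - 1.0*v - 4.07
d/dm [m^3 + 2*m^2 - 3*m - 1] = 3*m^2 + 4*m - 3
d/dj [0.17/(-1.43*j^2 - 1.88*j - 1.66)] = (0.4862*j + 0.3196)/(1.43*j^2 + 1.88*j + 1.66)^2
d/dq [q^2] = 2*q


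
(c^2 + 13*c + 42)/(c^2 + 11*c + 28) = (c + 6)/(c + 4)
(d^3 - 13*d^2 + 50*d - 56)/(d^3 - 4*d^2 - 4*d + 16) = (d - 7)/(d + 2)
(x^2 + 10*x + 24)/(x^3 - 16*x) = (x + 6)/(x*(x - 4))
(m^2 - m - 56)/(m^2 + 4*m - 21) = (m - 8)/(m - 3)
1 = 1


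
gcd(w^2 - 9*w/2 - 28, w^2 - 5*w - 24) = w - 8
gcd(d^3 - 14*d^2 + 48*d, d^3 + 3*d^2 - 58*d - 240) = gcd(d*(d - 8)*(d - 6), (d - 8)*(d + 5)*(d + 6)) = d - 8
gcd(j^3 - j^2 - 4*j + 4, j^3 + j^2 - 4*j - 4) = j^2 - 4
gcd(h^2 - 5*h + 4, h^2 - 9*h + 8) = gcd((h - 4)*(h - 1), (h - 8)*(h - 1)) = h - 1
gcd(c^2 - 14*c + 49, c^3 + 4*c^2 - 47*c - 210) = c - 7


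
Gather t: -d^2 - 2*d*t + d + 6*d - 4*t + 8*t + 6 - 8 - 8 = -d^2 + 7*d + t*(4 - 2*d) - 10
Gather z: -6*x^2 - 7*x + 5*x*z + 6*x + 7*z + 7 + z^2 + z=-6*x^2 - x + z^2 + z*(5*x + 8) + 7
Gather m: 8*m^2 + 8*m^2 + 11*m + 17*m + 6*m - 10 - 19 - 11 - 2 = 16*m^2 + 34*m - 42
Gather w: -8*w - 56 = -8*w - 56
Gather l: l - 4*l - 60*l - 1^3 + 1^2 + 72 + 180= 252 - 63*l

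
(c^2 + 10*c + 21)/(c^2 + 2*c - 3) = (c + 7)/(c - 1)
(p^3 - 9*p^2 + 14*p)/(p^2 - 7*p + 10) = p*(p - 7)/(p - 5)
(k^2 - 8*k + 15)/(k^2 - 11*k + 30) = (k - 3)/(k - 6)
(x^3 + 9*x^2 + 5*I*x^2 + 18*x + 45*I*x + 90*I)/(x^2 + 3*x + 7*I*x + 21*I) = (x^2 + x*(6 + 5*I) + 30*I)/(x + 7*I)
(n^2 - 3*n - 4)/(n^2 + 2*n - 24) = (n + 1)/(n + 6)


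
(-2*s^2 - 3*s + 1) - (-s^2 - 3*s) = 1 - s^2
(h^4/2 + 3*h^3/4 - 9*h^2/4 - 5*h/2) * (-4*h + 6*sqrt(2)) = -2*h^5 - 3*h^4 + 3*sqrt(2)*h^4 + 9*sqrt(2)*h^3/2 + 9*h^3 - 27*sqrt(2)*h^2/2 + 10*h^2 - 15*sqrt(2)*h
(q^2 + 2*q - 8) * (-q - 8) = -q^3 - 10*q^2 - 8*q + 64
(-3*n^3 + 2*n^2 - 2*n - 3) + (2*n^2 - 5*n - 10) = -3*n^3 + 4*n^2 - 7*n - 13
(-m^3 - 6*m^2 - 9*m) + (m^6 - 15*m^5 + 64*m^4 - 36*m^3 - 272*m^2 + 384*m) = m^6 - 15*m^5 + 64*m^4 - 37*m^3 - 278*m^2 + 375*m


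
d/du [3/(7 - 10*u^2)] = 60*u/(10*u^2 - 7)^2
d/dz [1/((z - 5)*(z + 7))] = 2*(-z - 1)/(z^4 + 4*z^3 - 66*z^2 - 140*z + 1225)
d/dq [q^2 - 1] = 2*q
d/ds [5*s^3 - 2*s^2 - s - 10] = 15*s^2 - 4*s - 1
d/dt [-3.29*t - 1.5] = -3.29000000000000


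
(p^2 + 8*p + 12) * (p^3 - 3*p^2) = p^5 + 5*p^4 - 12*p^3 - 36*p^2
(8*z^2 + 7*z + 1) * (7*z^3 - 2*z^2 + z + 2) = 56*z^5 + 33*z^4 + z^3 + 21*z^2 + 15*z + 2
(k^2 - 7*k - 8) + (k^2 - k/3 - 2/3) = 2*k^2 - 22*k/3 - 26/3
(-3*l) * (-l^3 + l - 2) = 3*l^4 - 3*l^2 + 6*l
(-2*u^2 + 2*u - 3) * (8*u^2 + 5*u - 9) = -16*u^4 + 6*u^3 + 4*u^2 - 33*u + 27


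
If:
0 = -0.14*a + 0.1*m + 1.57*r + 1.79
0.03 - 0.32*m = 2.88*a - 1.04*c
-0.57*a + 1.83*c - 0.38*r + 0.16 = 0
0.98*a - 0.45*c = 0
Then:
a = -0.18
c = -0.39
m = 0.44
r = -1.18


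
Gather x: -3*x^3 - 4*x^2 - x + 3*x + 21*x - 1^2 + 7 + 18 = -3*x^3 - 4*x^2 + 23*x + 24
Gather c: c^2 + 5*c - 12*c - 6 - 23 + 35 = c^2 - 7*c + 6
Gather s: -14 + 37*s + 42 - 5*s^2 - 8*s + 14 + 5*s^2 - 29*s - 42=0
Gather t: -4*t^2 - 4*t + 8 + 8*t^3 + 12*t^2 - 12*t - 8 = 8*t^3 + 8*t^2 - 16*t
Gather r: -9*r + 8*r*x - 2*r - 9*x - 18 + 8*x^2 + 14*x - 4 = r*(8*x - 11) + 8*x^2 + 5*x - 22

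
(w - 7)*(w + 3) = w^2 - 4*w - 21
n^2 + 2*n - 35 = (n - 5)*(n + 7)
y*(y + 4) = y^2 + 4*y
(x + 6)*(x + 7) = x^2 + 13*x + 42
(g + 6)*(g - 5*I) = g^2 + 6*g - 5*I*g - 30*I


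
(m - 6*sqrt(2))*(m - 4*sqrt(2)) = m^2 - 10*sqrt(2)*m + 48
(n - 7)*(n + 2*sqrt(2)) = n^2 - 7*n + 2*sqrt(2)*n - 14*sqrt(2)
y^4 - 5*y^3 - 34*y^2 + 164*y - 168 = (y - 7)*(y - 2)^2*(y + 6)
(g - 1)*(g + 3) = g^2 + 2*g - 3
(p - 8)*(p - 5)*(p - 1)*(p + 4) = p^4 - 10*p^3 - 3*p^2 + 172*p - 160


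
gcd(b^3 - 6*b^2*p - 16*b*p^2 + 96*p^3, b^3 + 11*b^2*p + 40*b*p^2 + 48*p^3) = b + 4*p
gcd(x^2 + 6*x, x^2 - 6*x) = x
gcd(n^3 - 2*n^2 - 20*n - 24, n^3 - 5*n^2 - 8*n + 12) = n^2 - 4*n - 12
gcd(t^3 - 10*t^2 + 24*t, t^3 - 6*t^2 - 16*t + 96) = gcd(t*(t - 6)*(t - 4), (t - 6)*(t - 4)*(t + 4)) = t^2 - 10*t + 24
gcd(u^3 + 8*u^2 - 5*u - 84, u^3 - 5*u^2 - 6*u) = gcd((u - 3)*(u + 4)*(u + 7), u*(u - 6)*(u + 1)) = 1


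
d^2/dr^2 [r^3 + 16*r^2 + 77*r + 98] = 6*r + 32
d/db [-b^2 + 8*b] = 8 - 2*b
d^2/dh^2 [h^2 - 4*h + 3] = 2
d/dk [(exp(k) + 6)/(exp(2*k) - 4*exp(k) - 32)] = (-2*(exp(k) - 2)*(exp(k) + 6) + exp(2*k) - 4*exp(k) - 32)*exp(k)/(-exp(2*k) + 4*exp(k) + 32)^2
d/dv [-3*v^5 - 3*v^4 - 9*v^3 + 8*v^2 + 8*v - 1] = -15*v^4 - 12*v^3 - 27*v^2 + 16*v + 8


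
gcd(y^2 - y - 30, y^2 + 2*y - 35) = 1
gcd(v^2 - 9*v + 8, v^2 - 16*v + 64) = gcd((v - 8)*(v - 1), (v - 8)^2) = v - 8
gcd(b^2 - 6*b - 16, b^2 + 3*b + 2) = b + 2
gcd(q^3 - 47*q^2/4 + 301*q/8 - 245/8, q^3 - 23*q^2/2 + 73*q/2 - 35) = q - 7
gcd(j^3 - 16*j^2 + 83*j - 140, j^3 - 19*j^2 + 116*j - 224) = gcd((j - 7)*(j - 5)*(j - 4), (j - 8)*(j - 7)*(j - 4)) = j^2 - 11*j + 28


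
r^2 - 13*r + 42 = (r - 7)*(r - 6)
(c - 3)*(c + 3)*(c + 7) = c^3 + 7*c^2 - 9*c - 63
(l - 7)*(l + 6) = l^2 - l - 42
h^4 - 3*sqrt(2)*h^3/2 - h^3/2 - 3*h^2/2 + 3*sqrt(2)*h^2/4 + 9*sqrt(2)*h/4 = h*(h - 3/2)*(h + 1)*(h - 3*sqrt(2)/2)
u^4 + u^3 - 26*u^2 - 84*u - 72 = (u - 6)*(u + 2)^2*(u + 3)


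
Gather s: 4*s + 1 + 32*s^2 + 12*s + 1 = 32*s^2 + 16*s + 2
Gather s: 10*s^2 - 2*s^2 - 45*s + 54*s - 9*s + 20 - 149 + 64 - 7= 8*s^2 - 72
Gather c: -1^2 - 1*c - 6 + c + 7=0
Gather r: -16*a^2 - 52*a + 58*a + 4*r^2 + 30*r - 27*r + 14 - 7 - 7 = -16*a^2 + 6*a + 4*r^2 + 3*r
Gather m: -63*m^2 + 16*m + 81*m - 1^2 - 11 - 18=-63*m^2 + 97*m - 30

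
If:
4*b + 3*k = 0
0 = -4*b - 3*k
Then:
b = -3*k/4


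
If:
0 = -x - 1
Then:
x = -1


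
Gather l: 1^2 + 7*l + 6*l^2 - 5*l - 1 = 6*l^2 + 2*l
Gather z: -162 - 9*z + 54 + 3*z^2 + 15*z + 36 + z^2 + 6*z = 4*z^2 + 12*z - 72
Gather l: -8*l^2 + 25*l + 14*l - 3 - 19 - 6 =-8*l^2 + 39*l - 28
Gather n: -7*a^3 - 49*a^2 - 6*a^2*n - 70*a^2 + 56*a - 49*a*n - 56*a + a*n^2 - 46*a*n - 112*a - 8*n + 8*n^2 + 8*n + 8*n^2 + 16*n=-7*a^3 - 119*a^2 - 112*a + n^2*(a + 16) + n*(-6*a^2 - 95*a + 16)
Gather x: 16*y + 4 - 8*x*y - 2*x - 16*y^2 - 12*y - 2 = x*(-8*y - 2) - 16*y^2 + 4*y + 2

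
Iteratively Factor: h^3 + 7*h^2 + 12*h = (h)*(h^2 + 7*h + 12) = h*(h + 3)*(h + 4)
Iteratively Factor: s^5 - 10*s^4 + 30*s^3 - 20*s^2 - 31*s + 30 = (s - 3)*(s^4 - 7*s^3 + 9*s^2 + 7*s - 10) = (s - 5)*(s - 3)*(s^3 - 2*s^2 - s + 2) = (s - 5)*(s - 3)*(s - 1)*(s^2 - s - 2) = (s - 5)*(s - 3)*(s - 2)*(s - 1)*(s + 1)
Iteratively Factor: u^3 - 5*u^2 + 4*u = (u)*(u^2 - 5*u + 4) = u*(u - 1)*(u - 4)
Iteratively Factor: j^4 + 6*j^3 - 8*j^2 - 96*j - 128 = (j + 4)*(j^3 + 2*j^2 - 16*j - 32) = (j - 4)*(j + 4)*(j^2 + 6*j + 8) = (j - 4)*(j + 4)^2*(j + 2)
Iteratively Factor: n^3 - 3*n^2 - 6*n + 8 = (n - 4)*(n^2 + n - 2) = (n - 4)*(n + 2)*(n - 1)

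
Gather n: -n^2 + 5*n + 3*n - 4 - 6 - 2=-n^2 + 8*n - 12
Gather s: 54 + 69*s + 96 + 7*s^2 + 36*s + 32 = 7*s^2 + 105*s + 182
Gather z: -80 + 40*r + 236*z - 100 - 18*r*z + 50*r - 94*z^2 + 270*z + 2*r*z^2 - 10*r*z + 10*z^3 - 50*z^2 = 90*r + 10*z^3 + z^2*(2*r - 144) + z*(506 - 28*r) - 180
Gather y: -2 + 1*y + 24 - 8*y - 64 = -7*y - 42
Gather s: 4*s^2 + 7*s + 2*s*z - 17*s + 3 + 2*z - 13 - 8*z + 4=4*s^2 + s*(2*z - 10) - 6*z - 6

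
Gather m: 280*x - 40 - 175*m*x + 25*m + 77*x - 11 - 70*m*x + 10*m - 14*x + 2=m*(35 - 245*x) + 343*x - 49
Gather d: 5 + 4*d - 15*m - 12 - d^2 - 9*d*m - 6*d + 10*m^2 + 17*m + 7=-d^2 + d*(-9*m - 2) + 10*m^2 + 2*m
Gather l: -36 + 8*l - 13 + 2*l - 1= 10*l - 50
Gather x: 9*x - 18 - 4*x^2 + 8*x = -4*x^2 + 17*x - 18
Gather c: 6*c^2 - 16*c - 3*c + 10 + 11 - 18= 6*c^2 - 19*c + 3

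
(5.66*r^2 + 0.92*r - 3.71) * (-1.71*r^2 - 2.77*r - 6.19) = -9.6786*r^4 - 17.2514*r^3 - 31.2397*r^2 + 4.5819*r + 22.9649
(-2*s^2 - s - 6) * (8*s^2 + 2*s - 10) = -16*s^4 - 12*s^3 - 30*s^2 - 2*s + 60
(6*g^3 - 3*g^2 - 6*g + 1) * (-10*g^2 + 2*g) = -60*g^5 + 42*g^4 + 54*g^3 - 22*g^2 + 2*g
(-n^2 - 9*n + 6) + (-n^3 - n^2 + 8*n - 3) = -n^3 - 2*n^2 - n + 3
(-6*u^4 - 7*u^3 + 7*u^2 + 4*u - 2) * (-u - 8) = 6*u^5 + 55*u^4 + 49*u^3 - 60*u^2 - 30*u + 16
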